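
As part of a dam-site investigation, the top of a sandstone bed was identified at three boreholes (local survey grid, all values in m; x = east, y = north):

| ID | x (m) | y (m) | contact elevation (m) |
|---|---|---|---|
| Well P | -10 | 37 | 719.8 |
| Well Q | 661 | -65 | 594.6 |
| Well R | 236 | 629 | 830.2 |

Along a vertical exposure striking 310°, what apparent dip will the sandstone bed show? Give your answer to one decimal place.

15.3°

Two edge vectors: Well P→Well Q = (671, -102, -125.2), Well P→Well R = (246, 592, 110.4).
Normal n = (Well P→Well Q) × (Well P→Well R) = (62857.6, -104877.6, 422324).
So ∂z/∂x = −n_x/n_z = −0.14884 and ∂z/∂y = −n_y/n_z = 0.24833.
Unit vector along 310° is (sin 310°, cos 310°) = (-0.7660, 0.6428).
Slope in that direction = a·(-0.7660) + b·(0.6428) = 0.27364.
Apparent dip = arctan|0.27364| = 15.3° (true dip is 16.1°, so apparent ≤ true as expected).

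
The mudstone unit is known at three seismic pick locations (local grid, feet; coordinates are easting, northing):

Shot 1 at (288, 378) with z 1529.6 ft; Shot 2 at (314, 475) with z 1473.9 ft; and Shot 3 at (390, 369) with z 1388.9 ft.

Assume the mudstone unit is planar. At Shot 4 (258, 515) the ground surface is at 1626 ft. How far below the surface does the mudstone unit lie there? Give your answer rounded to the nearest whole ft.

82 ft

Two edge vectors: Shot 1→Shot 2 = (26, 97, -55.7), Shot 1→Shot 3 = (102, -9, -140.7).
Normal n = (Shot 1→Shot 2) × (Shot 1→Shot 3) = (-14149.2, -2023.2, -10128).
So ∂z/∂easting = −n_x/n_z = −1.39704 and ∂z/∂northing = −n_y/n_z = −0.19976.
Intercept c from Shot 1: 1529.6 + 402.35 + 75.51 = 2007.46.
At (258, 515): z_contact = −360.4 − 102.9 + 2007.46 = 1544.1 ft.
Depth below ground = 1626 − 1544.1 = 82 ft.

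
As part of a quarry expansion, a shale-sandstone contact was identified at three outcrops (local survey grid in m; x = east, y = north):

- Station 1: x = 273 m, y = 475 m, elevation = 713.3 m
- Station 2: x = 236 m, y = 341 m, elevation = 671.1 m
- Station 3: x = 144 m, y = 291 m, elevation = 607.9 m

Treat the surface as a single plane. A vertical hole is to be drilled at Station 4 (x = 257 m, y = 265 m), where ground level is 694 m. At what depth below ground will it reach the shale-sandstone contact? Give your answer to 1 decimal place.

21.4 m

Let the plane be z = a·x + b·y + c.
Station 2−Station 1: −37a − 134b = −42.2;  Station 3−Station 1: −129a − 184b = −105.4.
Solving gives a = 0.60687, b = 0.14736.
Then c = 713.3 − a·273 − b·475 = 477.63.
At (257, 265): z_contact = 155.97 + 39.05 + 477.63 = 672.65 m.
Depth below ground = 694 − 672.65 = 21.4 m.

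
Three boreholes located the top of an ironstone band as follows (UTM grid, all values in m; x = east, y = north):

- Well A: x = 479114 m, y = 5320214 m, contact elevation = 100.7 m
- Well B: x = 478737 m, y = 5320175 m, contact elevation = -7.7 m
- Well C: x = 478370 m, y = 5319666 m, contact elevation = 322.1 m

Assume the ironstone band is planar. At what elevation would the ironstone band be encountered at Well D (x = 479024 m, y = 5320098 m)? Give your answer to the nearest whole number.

173 m

Two edge vectors: Well A→Well B = (-377, -39, -108.4), Well A→Well C = (-744, -548, 221.4).
Normal n = (Well A→Well B) × (Well A→Well C) = (-68037.8, 164117.4, 177580).
So ∂z/∂x = −n_x/n_z = 0.38313887 and ∂z/∂y = −n_y/n_z = −0.92418853.
Intercept c from Well A: 100.7 − 183567.20 + 4916880.78 = 4733414.29.
At (479024, 5320098): z = 183532.7 − 4916773.6 + 4733414.29 = 173.4 m.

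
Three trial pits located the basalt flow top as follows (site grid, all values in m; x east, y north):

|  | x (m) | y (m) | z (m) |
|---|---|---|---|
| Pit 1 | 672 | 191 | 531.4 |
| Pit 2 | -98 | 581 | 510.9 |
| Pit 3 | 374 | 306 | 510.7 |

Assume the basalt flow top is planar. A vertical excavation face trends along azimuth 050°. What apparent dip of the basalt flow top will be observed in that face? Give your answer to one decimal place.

Two edge vectors: Pit 1→Pit 2 = (-770, 390, -20.5), Pit 1→Pit 3 = (-298, 115, -20.7).
Normal n = (Pit 1→Pit 2) × (Pit 1→Pit 3) = (-5715.5, -9830, 27670).
So ∂z/∂x = −n_x/n_z = 0.20656 and ∂z/∂y = −n_y/n_z = 0.35526.
Unit vector along 050° is (sin 50°, cos 50°) = (0.7660, 0.6428).
Slope in that direction = a·(0.7660) + b·(0.6428) = 0.38659.
Apparent dip = arctan|0.38659| = 21.1° (true dip is 22.3°, so apparent ≤ true as expected).

21.1°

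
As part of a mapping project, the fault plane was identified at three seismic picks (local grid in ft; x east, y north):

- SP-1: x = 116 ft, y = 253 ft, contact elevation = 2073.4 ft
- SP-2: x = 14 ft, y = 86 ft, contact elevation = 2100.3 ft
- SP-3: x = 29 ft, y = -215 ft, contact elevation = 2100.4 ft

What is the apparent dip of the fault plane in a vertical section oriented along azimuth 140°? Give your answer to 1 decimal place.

Let the plane be z = a·x + b·y + c.
SP-2−SP-1: −102a − 167b = 26.9;  SP-3−SP-1: −87a − 468b = 27.
Solving gives a = −0.24333, b = −0.01246.
Unit vector along 140° is (sin 140°, cos 140°) = (0.6428, -0.7660).
Slope in that direction = a·(0.6428) + b·(-0.7660) = −0.14686.
Apparent dip = arctan|0.14686| = 8.4° (true dip is 13.7°, so apparent ≤ true as expected).

8.4°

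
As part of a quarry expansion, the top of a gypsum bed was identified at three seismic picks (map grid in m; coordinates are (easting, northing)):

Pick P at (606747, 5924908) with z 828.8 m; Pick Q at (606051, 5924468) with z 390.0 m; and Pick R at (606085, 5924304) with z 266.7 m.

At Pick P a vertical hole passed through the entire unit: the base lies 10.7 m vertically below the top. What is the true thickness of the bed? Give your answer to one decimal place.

Two edge vectors: Pick P→Pick Q = (-696, -440, -438.8), Pick P→Pick R = (-662, -604, -562.1).
Normal n = (Pick P→Pick Q) × (Pick P→Pick R) = (-17711.2, -100736, 129104).
So ∂z/∂E = −n_x/n_z = 0.13719 and ∂z/∂N = −n_y/n_z = 0.78027.
|∇z| = √(a²+b²) = 0.79224, so dip δ = arctan(0.79224) = 38.39°.
True thickness = vertical thickness × cos δ = 10.7 × cos 38.39° = 8.4 m.

8.4 m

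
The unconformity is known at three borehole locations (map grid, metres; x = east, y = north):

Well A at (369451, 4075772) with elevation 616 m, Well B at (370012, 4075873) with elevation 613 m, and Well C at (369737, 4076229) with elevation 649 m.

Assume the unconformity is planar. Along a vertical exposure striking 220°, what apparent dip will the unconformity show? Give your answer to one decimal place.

Two edge vectors: Well A→Well B = (561, 101, -3), Well A→Well C = (286, 457, 33).
Normal n = (Well A→Well B) × (Well A→Well C) = (4704, -19371, 227491).
So ∂z/∂x = −n_x/n_z = −0.02068 and ∂z/∂y = −n_y/n_z = 0.08515.
Unit vector along 220° is (sin 220°, cos 220°) = (-0.6428, -0.7660).
Slope in that direction = a·(-0.6428) + b·(-0.7660) = −0.05194.
Apparent dip = arctan|0.05194| = 3.0° (true dip is 5.0°, so apparent ≤ true as expected).

3.0°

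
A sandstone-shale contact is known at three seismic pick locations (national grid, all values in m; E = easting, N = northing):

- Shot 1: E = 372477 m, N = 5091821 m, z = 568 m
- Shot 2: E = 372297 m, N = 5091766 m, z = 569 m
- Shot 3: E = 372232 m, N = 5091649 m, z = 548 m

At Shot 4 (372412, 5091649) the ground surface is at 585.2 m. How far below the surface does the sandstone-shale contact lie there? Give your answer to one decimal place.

50.3 m

Two edge vectors: Shot 1→Shot 2 = (-180, -55, 1), Shot 1→Shot 3 = (-245, -172, -20).
Normal n = (Shot 1→Shot 2) × (Shot 1→Shot 3) = (1272, -3845, 17485).
So ∂z/∂E = −n_x/n_z = −0.072748070 and ∂z/∂N = −n_y/n_z = 0.219902774.
Intercept c from Shot 1: 568 + 27096.98 − 1119705.56 = −1092040.58.
At (372412, 5091649): z_contact = −27092.25 + 1119667.74 − 1092040.58 = 534.91 m.
Depth below ground = 585.2 − 534.91 = 50.3 m.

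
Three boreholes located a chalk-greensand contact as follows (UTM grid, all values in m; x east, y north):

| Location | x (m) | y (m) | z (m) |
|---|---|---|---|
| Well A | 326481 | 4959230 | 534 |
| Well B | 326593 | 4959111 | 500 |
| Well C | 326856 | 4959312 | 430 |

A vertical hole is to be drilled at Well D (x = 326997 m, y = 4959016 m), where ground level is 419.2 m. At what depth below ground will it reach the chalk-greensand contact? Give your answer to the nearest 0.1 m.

35.0 m

Two edge vectors: Well A→Well B = (112, -119, -34), Well A→Well C = (375, 82, -104).
Normal n = (Well A→Well B) × (Well A→Well C) = (15164, -1102, 53809).
So ∂z/∂x = −n_x/n_z = −0.281811593 and ∂z/∂y = −n_y/n_z = 0.020479845.
Intercept c from Well A: 534 + 92006.13 − 101564.26 = −9024.13.
At (326997, 4959016): z_contact = −92151.55 + 101559.88 − 9024.13 = 384.20 m.
Depth below ground = 419.2 − 384.20 = 35.0 m.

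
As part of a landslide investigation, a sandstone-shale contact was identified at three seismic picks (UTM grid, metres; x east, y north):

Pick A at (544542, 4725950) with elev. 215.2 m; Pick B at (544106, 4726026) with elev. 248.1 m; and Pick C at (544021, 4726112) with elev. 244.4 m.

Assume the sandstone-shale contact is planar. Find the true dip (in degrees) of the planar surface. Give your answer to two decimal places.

9.86°

Let the plane be z = a·x + b·y + c.
Pick B−Pick A: −436a + 76b = 32.9;  Pick C−Pick A: −521a + 162b = 29.2.
Solving gives a = −0.10023, b = −0.14208.
Gradient magnitude |∇z| = √(a² + b²) = √(0.01005 + 0.02019) = 0.17388.
True dip = arctan(0.17388) = 9.86°, dipping toward NE (azimuth ≈ 035°).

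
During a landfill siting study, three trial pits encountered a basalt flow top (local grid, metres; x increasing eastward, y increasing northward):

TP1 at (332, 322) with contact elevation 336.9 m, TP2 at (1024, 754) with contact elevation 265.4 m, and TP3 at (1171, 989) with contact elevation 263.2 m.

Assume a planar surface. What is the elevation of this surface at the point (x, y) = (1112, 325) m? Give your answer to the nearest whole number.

212 m

Two edge vectors: TP1→TP2 = (692, 432, -71.5), TP1→TP3 = (839, 667, -73.7).
Normal n = (TP1→TP2) × (TP1→TP3) = (15852.1, -8988.1, 99116).
So ∂z/∂x = −n_x/n_z = −0.15993 and ∂z/∂y = −n_y/n_z = 0.09068.
Intercept c from TP1: 336.9 + 53.10 − 29.20 = 360.80.
At (1112, 325): z = −177.8 + 29.5 + 360.80 = 212.4 m.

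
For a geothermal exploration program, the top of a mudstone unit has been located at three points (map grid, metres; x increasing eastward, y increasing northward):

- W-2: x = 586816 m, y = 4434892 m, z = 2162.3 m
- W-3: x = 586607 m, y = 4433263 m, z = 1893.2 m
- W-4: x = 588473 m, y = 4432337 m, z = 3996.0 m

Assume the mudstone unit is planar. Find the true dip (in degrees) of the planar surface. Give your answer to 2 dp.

48.66°

Let the plane be z = a·x + b·y + c.
W-3−W-2: −209a − 1629b = −269.1;  W-4−W-2: 1657a − 2555b = 1833.7.
Solving gives a = 1.13652, b = 0.01938.
Gradient magnitude |∇z| = √(a² + b²) = √(1.29168 + 0.00038) = 1.13668.
True dip = arctan(1.13668) = 48.66°, dipping toward W (azimuth ≈ 269°).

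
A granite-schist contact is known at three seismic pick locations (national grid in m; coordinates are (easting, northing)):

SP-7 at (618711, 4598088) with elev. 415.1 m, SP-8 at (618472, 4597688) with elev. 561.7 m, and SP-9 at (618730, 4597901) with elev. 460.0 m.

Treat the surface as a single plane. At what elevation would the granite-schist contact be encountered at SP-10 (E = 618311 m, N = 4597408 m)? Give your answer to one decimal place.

Let the plane be z = a·E + b·N + c.
SP-8−SP-7: −239a − 400b = 146.6;  SP-9−SP-7: 19a − 187b = 44.9.
Solving gives a = −0.180792840, b = −0.258476278.
Then c = 415.1 − a·618711 − b·4598088 = 1300770.29.
At (618311, 4597408): z = −111786.2 − 1188320.9 + 1300770.29 = 663.2 m.

663.2 m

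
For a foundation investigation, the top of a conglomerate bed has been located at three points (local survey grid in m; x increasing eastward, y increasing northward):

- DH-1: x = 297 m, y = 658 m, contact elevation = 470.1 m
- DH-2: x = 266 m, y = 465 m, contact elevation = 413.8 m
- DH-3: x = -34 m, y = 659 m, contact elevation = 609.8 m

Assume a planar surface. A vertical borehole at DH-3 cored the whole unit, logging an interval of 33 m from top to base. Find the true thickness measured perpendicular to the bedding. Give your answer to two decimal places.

28.87 m

Two edge vectors: DH-1→DH-2 = (-31, -193, -56.3), DH-1→DH-3 = (-331, 1, 139.7).
Normal n = (DH-1→DH-2) × (DH-1→DH-3) = (-26905.8, 22966, -63914).
So ∂z/∂x = −n_x/n_z = −0.42097 and ∂z/∂y = −n_y/n_z = 0.35933.
|∇z| = √(a²+b²) = 0.55347, so dip δ = arctan(0.55347) = 28.96°.
True thickness = vertical thickness × cos δ = 33 × cos 28.96° = 28.87 m.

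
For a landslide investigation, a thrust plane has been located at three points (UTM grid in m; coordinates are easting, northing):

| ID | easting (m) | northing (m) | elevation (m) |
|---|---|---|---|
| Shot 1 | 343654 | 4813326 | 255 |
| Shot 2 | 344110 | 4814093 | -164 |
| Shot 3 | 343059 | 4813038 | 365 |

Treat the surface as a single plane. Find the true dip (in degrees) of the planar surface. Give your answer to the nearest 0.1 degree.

Two edge vectors: Shot 1→Shot 2 = (456, 767, -419), Shot 1→Shot 3 = (-595, -288, 110).
Normal n = (Shot 1→Shot 2) × (Shot 1→Shot 3) = (-36302, 199145, 325037).
So ∂z/∂easting = −n_x/n_z = 0.11169 and ∂z/∂northing = −n_y/n_z = −0.61268.
Gradient magnitude |∇z| = √(a² + b²) = √(0.01247 + 0.37538) = 0.62278.
True dip = arctan(0.62278) = 31.9°, dipping toward N (azimuth ≈ 350°).

31.9°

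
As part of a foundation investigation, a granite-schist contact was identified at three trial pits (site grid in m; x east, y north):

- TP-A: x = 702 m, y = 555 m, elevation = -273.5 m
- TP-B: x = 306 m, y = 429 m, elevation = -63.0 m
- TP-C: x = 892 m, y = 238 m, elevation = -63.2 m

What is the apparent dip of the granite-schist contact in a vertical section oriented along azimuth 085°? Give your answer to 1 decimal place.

18.8°

Let the plane be z = a·x + b·y + c.
TP-B−TP-A: −396a − 126b = 210.5;  TP-C−TP-A: 190a − 317b = 210.3.
Solving gives a = −0.26915, b = −0.82473.
Unit vector along 085° is (sin 85°, cos 85°) = (0.9962, 0.0872).
Slope in that direction = a·(0.9962) + b·(0.0872) = −0.34001.
Apparent dip = arctan|0.34001| = 18.8° (true dip is 40.9°, so apparent ≤ true as expected).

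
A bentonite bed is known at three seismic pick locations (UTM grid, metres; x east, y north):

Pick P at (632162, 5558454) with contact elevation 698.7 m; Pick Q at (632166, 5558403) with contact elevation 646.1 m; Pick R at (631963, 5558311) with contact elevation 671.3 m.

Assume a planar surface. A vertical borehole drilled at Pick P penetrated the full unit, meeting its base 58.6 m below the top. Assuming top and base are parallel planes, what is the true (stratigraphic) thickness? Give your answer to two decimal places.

38.64 m

Two edge vectors: Pick P→Pick Q = (4, -51, -52.6), Pick P→Pick R = (-199, -143, -27.4).
Normal n = (Pick P→Pick Q) × (Pick P→Pick R) = (-6124.4, 10577, -10721).
So ∂z/∂x = −n_x/n_z = −0.57125 and ∂z/∂y = −n_y/n_z = 0.98657.
|∇z| = √(a²+b²) = 1.14002, so dip δ = arctan(1.14002) = 48.74°.
True thickness = vertical thickness × cos δ = 58.6 × cos 48.74° = 38.64 m.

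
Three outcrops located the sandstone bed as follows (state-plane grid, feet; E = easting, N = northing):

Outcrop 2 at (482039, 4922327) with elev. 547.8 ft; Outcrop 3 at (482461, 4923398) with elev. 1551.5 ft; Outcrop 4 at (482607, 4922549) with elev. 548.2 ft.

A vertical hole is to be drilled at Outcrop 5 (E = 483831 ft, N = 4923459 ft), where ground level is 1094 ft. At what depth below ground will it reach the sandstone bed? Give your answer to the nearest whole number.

Let the plane be z = a·E + b·N + c.
Outcrop 3−Outcrop 2: 422a + 1071b = 1003.7;  Outcrop 4−Outcrop 2: 568a + 222b = 0.4.
Solving gives a = −0.43212978, b = 1.10743116.
Then c = 547.8 − a·482039 − b·4922327 = −5242287.07.
At (483831, 4923459): z_contact = −209077.8 + 5452391.9 − 5242287.07 = 1027.0 ft.
Depth below ground = 1094 − 1027.0 = 67 ft.

67 ft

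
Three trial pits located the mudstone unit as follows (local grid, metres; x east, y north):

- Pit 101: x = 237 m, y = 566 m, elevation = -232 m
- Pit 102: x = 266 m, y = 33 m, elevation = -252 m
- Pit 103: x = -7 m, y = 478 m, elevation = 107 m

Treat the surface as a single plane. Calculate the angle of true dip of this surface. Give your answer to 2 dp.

Two edge vectors: Pit 101→Pit 102 = (29, -533, -20), Pit 101→Pit 103 = (-244, -88, 339).
Normal n = (Pit 101→Pit 102) × (Pit 101→Pit 103) = (-182447, -4951, -132604).
So ∂z/∂x = −n_x/n_z = −1.37588 and ∂z/∂y = −n_y/n_z = −0.03734.
Gradient magnitude |∇z| = √(a² + b²) = √(1.89304 + 0.00139) = 1.37639.
True dip = arctan(1.37639) = 54.00°, dipping toward E (azimuth ≈ 088°).

54.00°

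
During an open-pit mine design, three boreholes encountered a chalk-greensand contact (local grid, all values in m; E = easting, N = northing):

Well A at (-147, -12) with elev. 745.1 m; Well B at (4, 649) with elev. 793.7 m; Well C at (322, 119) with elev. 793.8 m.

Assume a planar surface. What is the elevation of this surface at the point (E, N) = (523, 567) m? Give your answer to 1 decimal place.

835.5 m

Two edge vectors: Well A→Well B = (151, 661, 48.6), Well A→Well C = (469, 131, 48.7).
Normal n = (Well A→Well B) × (Well A→Well C) = (25824.1, 15439.7, -290228).
So ∂z/∂E = −n_x/n_z = 0.08898 and ∂z/∂N = −n_y/n_z = 0.05320.
Intercept c from Well A: 745.1 + 13.08 + 0.64 = 758.82.
At (523, 567): z = 46.5 + 30.2 + 758.82 = 835.5 m.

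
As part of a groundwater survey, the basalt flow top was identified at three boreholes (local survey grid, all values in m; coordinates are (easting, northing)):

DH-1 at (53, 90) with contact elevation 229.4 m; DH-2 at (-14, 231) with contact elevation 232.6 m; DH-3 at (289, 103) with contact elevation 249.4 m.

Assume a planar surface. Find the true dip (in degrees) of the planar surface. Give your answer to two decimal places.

Two edge vectors: DH-1→DH-2 = (-67, 141, 3.2), DH-1→DH-3 = (236, 13, 20).
Normal n = (DH-1→DH-2) × (DH-1→DH-3) = (2778.4, 2095.2, -34147).
So ∂z/∂E = −n_x/n_z = 0.08137 and ∂z/∂N = −n_y/n_z = 0.06136.
Gradient magnitude |∇z| = √(a² + b²) = √(0.00662 + 0.00376) = 0.10191.
True dip = arctan(0.10191) = 5.82°, dipping toward SW (azimuth ≈ 233°).

5.82°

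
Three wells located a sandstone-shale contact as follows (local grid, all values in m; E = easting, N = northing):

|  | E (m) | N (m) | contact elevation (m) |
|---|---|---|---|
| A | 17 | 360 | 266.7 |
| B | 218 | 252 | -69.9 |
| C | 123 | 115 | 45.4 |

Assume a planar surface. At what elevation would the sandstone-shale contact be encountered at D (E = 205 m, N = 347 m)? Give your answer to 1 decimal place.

Let the plane be z = a·E + b·N + c.
B−A: 201a − 108b = −336.6;  C−A: 106a − 245b = −221.3.
Solving gives a = −1.54950, b = 0.23287.
Then c = 266.7 − a·17 − b·360 = 209.21.
At (205, 347): z = −317.6 + 80.8 + 209.21 = -27.6 m.

-27.6 m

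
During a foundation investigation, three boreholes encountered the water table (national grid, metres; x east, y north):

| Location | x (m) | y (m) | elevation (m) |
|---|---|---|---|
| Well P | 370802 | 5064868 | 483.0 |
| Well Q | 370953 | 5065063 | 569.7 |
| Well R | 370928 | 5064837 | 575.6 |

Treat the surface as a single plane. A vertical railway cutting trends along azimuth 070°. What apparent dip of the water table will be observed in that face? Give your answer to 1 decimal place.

Two edge vectors: Well P→Well Q = (151, 195, 86.7), Well P→Well R = (126, -31, 92.6).
Normal n = (Well P→Well Q) × (Well P→Well R) = (20744.7, -3058.4, -29251).
So ∂z/∂x = −n_x/n_z = 0.70920 and ∂z/∂y = −n_y/n_z = −0.10456.
Unit vector along 070° is (sin 70°, cos 70°) = (0.9397, 0.3420).
Slope in that direction = a·(0.9397) + b·(0.3420) = 0.63067.
Apparent dip = arctan|0.63067| = 32.2° (true dip is 35.6°, so apparent ≤ true as expected).

32.2°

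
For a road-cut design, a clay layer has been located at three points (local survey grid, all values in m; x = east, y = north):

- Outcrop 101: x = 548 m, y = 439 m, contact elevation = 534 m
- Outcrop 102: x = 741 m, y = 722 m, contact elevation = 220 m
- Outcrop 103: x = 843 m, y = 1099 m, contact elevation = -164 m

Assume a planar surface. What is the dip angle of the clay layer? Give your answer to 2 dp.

Let the plane be z = a·x + b·y + c.
Outcrop 102−Outcrop 101: 193a + 283b = −314;  Outcrop 103−Outcrop 101: 295a + 660b = −698.
Solving gives a = −0.22112, b = −0.95874.
Gradient magnitude |∇z| = √(a² + b²) = √(0.04889 + 0.91919) = 0.98391.
True dip = arctan(0.98391) = 44.54°, dipping toward NNE (azimuth ≈ 013°).

44.54°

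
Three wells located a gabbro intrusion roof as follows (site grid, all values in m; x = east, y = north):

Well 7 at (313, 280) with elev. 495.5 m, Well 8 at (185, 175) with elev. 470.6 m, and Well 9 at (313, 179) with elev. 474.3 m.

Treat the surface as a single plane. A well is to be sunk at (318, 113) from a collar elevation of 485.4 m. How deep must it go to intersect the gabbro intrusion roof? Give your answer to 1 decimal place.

24.8 m

Two edge vectors: Well 7→Well 8 = (-128, -105, -24.9), Well 7→Well 9 = (0, -101, -21.2).
Normal n = (Well 7→Well 8) × (Well 7→Well 9) = (-288.9, -2713.6, 12928).
So ∂z/∂x = −n_x/n_z = 0.02235 and ∂z/∂y = −n_y/n_z = 0.20990.
Intercept c from Well 7: 495.5 − 6.99 − 58.77 = 429.73.
At (318, 113): z_contact = 7.11 + 23.72 + 429.73 = 460.56 m.
Depth below ground = 485.4 − 460.56 = 24.8 m.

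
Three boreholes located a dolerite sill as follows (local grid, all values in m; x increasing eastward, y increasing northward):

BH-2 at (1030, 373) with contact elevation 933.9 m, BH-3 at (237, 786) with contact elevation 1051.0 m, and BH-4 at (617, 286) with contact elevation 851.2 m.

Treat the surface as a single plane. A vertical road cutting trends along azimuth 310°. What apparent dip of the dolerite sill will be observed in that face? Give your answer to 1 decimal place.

12.9°

Two edge vectors: BH-2→BH-3 = (-793, 413, 117.1), BH-2→BH-4 = (-413, -87, -82.7).
Normal n = (BH-2→BH-3) × (BH-2→BH-4) = (-23967.4, -113943.4, 239560).
So ∂z/∂x = −n_x/n_z = 0.10005 and ∂z/∂y = −n_y/n_z = 0.47564.
Unit vector along 310° is (sin 310°, cos 310°) = (-0.7660, 0.6428).
Slope in that direction = a·(-0.7660) + b·(0.6428) = 0.22909.
Apparent dip = arctan|0.22909| = 12.9° (true dip is 25.9°, so apparent ≤ true as expected).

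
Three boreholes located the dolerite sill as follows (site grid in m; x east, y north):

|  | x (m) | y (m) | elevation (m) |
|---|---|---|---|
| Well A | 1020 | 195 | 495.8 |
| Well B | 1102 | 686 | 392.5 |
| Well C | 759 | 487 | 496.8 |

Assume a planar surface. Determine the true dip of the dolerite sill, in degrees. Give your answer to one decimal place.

15.0°

Two edge vectors: Well A→Well B = (82, 491, -103.3), Well A→Well C = (-261, 292, 1).
Normal n = (Well A→Well B) × (Well A→Well C) = (30654.6, 26879.3, 152095).
So ∂z/∂x = −n_x/n_z = −0.20155 and ∂z/∂y = −n_y/n_z = −0.17673.
Gradient magnitude |∇z| = √(a² + b²) = √(0.04062 + 0.03123) = 0.26806.
True dip = arctan(0.26806) = 15.0°, dipping toward NE (azimuth ≈ 049°).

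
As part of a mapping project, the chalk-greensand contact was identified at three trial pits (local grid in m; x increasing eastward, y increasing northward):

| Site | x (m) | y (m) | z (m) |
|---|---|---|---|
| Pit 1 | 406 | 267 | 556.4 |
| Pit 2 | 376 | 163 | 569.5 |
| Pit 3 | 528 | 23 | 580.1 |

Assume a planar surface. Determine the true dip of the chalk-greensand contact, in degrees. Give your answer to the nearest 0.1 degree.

Two edge vectors: Pit 1→Pit 2 = (-30, -104, 13.1), Pit 1→Pit 3 = (122, -244, 23.7).
Normal n = (Pit 1→Pit 2) × (Pit 1→Pit 3) = (731.6, 2309.2, 20008).
So ∂z/∂x = −n_x/n_z = −0.03657 and ∂z/∂y = −n_y/n_z = −0.11541.
Gradient magnitude |∇z| = √(a² + b²) = √(0.00134 + 0.01332) = 0.12107.
True dip = arctan(0.12107) = 6.9°, dipping toward NNE (azimuth ≈ 018°).

6.9°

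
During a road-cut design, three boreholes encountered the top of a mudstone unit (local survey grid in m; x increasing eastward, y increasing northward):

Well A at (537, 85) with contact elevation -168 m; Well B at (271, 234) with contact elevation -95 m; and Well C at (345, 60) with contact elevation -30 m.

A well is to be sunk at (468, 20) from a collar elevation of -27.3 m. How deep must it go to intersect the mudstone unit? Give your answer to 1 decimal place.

55.1 m

Two edge vectors: Well A→Well B = (-266, 149, 73), Well A→Well C = (-192, -25, 138).
Normal n = (Well A→Well B) × (Well A→Well C) = (22387, 22692, 35258).
So ∂z/∂x = −n_x/n_z = −0.63495 and ∂z/∂y = −n_y/n_z = −0.64360.
Intercept c from Well A: -168 + 340.97 + 54.71 = 227.67.
At (468, 20): z_contact = −297.16 − 12.87 + 227.67 = -82.35 m.
Depth below ground = -27.3 − (-82.35) = 55.1 m.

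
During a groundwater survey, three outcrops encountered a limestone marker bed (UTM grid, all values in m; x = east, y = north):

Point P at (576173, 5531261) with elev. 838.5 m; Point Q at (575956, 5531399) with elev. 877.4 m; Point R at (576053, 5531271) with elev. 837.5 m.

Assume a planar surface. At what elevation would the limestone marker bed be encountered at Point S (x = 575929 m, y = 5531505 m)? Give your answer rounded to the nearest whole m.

Let the plane be z = a·x + b·y + c.
Point Q−Point P: −217a + 138b = 38.9;  Point R−Point P: −120a + 10b = −1.
Solving gives a = 0.03662265, b = 0.33947186.
Then c = 838.5 − a·576173 − b·5531261 = −1897969.92.
At (575929, 5531505): z = 21092.0 + 1877790.3 − 1897969.92 = 912.4 m.

912 m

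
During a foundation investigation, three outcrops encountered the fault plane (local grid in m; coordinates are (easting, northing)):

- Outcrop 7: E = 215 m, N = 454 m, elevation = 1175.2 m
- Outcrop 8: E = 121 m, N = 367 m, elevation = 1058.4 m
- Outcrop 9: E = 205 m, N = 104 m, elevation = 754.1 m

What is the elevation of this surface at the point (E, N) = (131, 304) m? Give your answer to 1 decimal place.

984.2 m

Let the plane be z = a·E + b·N + c.
Outcrop 8−Outcrop 7: −94a − 87b = −116.8;  Outcrop 9−Outcrop 7: −10a − 350b = −421.1.
Solving gives a = 0.13251, b = 1.19936.
Then c = 1175.2 − a·215 − b·454 = 602.20.
At (131, 304): z = 17.4 + 364.6 + 602.20 = 984.2 m.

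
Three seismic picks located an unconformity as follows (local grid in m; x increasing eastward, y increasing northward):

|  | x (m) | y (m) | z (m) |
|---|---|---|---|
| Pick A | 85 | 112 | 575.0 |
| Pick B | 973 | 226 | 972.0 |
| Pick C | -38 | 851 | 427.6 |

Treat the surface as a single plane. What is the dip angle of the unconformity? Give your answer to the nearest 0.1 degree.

25.6°

Two edge vectors: Pick A→Pick B = (888, 114, 397), Pick A→Pick C = (-123, 739, -147.4).
Normal n = (Pick A→Pick B) × (Pick A→Pick C) = (-310186.6, 82060.2, 670254).
So ∂z/∂x = −n_x/n_z = 0.46279 and ∂z/∂y = −n_y/n_z = −0.12243.
Gradient magnitude |∇z| = √(a² + b²) = √(0.21417 + 0.01499) = 0.47871.
True dip = arctan(0.47871) = 25.6°, dipping toward WNW (azimuth ≈ 285°).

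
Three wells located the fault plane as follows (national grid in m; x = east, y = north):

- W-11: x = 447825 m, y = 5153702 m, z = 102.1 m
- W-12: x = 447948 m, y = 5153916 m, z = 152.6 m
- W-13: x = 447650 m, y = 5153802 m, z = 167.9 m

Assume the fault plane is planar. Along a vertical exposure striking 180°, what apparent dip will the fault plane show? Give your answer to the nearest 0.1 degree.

Let the plane be z = a·x + b·y + c.
W-12−W-11: 123a + 214b = 50.5;  W-13−W-11: −175a + 100b = 65.8.
Solving gives a = −0.18153, b = 0.34032.
Unit vector along 180° is (sin 180°, cos 180°) = (0.0000, -1.0000).
Slope in that direction = a·(0.0000) + b·(-1.0000) = −0.34032.
Apparent dip = arctan|0.34032| = 18.8° (true dip is 21.1°, so apparent ≤ true as expected).

18.8°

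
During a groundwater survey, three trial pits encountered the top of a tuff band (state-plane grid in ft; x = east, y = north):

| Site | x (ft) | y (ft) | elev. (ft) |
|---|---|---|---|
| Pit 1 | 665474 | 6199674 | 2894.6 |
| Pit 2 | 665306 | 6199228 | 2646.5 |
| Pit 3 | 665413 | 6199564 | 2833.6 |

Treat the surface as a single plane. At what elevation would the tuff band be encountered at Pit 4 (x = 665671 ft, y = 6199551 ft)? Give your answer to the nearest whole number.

2824 ft

Let the plane be z = a·x + b·y + c.
Pit 2−Pit 1: −168a − 446b = −248.1;  Pit 3−Pit 1: −61a − 110b = −61.
Solving gives a = −0.00974100, b = 0.55994728.
Then c = 2894.6 − a·665474 − b·6199674 = −3462113.63.
At (665671, 6199551): z = −6484.3 + 3471421.7 − 3462113.63 = 2823.8 ft.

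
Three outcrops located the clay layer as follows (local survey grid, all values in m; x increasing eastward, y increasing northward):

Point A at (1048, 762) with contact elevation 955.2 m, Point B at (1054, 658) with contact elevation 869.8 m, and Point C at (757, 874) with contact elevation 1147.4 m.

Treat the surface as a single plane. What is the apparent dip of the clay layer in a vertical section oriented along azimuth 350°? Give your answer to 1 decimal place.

40.4°

Two edge vectors: Point A→Point B = (6, -104, -85.4), Point A→Point C = (-291, 112, 192.2).
Normal n = (Point A→Point B) × (Point A→Point C) = (-10424, 23698.2, -29592).
So ∂z/∂x = −n_x/n_z = −0.35226 and ∂z/∂y = −n_y/n_z = 0.80083.
Unit vector along 350° is (sin 350°, cos 350°) = (-0.1736, 0.9848).
Slope in that direction = a·(-0.1736) + b·(0.9848) = 0.84983.
Apparent dip = arctan|0.84983| = 40.4° (true dip is 41.2°, so apparent ≤ true as expected).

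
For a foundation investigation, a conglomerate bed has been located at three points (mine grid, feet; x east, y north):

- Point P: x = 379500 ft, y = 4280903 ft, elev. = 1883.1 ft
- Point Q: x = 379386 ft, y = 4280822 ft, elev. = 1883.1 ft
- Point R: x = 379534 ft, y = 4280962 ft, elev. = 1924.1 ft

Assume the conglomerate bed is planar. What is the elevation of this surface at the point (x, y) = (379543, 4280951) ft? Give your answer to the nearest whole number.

Two edge vectors: Point P→Point Q = (-114, -81, 0), Point P→Point R = (34, 59, 41).
Normal n = (Point P→Point Q) × (Point P→Point R) = (-3321, 4674, -3972).
So ∂z/∂x = −n_x/n_z = −0.83610272 and ∂z/∂y = −n_y/n_z = 1.17673716.
Intercept c from Point P: 1883.1 + 317300.98 − 5037497.64 = −4718313.56.
At (379543, 4280951): z = −317336.9 + 5037554.1 − 4718313.56 = 1903.6 ft.

1904 ft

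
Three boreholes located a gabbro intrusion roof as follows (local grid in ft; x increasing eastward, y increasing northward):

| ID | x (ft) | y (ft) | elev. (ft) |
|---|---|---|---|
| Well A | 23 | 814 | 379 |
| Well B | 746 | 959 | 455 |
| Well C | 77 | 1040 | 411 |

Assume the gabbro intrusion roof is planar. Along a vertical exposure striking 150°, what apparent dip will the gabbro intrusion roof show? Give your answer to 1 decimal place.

3.8°

Let the plane be z = a·x + b·y + c.
Well B−Well A: 723a + 145b = 76;  Well C−Well A: 54a + 226b = 32.
Solving gives a = 0.08058, b = 0.12234.
Unit vector along 150° is (sin 150°, cos 150°) = (0.5000, -0.8660).
Slope in that direction = a·(0.5000) + b·(-0.8660) = −0.06566.
Apparent dip = arctan|0.06566| = 3.8° (true dip is 8.3°, so apparent ≤ true as expected).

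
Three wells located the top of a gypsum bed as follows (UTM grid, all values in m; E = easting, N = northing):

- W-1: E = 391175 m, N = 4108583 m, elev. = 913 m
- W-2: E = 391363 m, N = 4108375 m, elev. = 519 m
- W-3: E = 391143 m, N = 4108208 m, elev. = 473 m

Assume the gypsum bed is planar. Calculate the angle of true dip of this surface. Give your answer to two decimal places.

Two edge vectors: W-1→W-2 = (188, -208, -394), W-1→W-3 = (-32, -375, -440).
Normal n = (W-1→W-2) × (W-1→W-3) = (-56230, 95328, -77156).
So ∂z/∂E = −n_x/n_z = −0.72878 and ∂z/∂N = −n_y/n_z = 1.23552.
Gradient magnitude |∇z| = √(a² + b²) = √(0.53113 + 1.52652) = 1.43445.
True dip = arctan(1.43445) = 55.12°, dipping toward SSE (azimuth ≈ 149°).

55.12°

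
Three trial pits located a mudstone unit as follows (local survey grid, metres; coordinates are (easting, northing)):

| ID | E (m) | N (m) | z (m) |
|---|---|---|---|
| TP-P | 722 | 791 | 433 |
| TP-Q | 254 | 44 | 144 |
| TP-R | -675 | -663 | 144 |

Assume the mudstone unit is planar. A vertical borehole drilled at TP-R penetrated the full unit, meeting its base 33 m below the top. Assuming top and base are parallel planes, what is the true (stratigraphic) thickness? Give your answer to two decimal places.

Let the plane be z = a·E + b·N + c.
TP-Q−TP-P: −468a − 747b = −289;  TP-R−TP-P: −1397a − 1454b = −289.
Solving gives a = −0.56274, b = 0.73944.
|∇z| = √(a²+b²) = 0.92922, so dip δ = arctan(0.92922) = 42.90°.
True thickness = vertical thickness × cos δ = 33 × cos 42.90° = 24.17 m.

24.17 m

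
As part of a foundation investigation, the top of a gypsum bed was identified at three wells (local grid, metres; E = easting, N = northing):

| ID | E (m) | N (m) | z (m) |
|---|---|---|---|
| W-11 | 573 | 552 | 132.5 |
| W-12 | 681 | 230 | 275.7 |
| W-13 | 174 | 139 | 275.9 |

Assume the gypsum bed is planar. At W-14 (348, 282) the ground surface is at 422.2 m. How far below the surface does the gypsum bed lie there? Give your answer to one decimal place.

193.3 m

Two edge vectors: W-11→W-12 = (108, -322, 143.2), W-11→W-13 = (-399, -413, 143.4).
Normal n = (W-11→W-12) × (W-11→W-13) = (12966.8, -72624, -173082).
So ∂z/∂E = −n_x/n_z = 0.07492 and ∂z/∂N = −n_y/n_z = −0.41959.
Intercept c from W-11: 132.5 − 42.93 + 231.62 = 321.19.
At (348, 282): z_contact = 26.07 − 118.33 + 321.19 = 228.93 m.
Depth below ground = 422.2 − 228.93 = 193.3 m.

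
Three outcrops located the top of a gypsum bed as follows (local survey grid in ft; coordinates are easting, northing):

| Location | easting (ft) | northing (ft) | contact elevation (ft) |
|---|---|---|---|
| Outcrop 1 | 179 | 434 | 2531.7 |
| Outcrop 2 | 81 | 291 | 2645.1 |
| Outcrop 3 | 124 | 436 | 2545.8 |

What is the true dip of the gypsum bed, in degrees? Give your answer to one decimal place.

33.6°

Two edge vectors: Outcrop 1→Outcrop 2 = (-98, -143, 113.4), Outcrop 1→Outcrop 3 = (-55, 2, 14.1).
Normal n = (Outcrop 1→Outcrop 2) × (Outcrop 1→Outcrop 3) = (-2243.1, -4855.2, -8061).
So ∂z/∂easting = −n_x/n_z = −0.27827 and ∂z/∂northing = −n_y/n_z = −0.60231.
Gradient magnitude |∇z| = √(a² + b²) = √(0.07743 + 0.36277) = 0.66348.
True dip = arctan(0.66348) = 33.6°, dipping toward NNE (azimuth ≈ 025°).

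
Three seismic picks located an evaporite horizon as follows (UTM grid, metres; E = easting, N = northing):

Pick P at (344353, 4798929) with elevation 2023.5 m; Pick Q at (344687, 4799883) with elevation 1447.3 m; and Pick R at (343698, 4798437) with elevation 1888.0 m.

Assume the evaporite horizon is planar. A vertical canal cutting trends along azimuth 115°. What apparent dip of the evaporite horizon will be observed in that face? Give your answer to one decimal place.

50.2°

Let the plane be z = a·E + b·N + c.
Pick Q−Pick P: 334a + 954b = −576.2;  Pick R−Pick P: −655a − 492b = −135.5.
Solving gives a = 0.89624, b = −0.91776.
Unit vector along 115° is (sin 115°, cos 115°) = (0.9063, -0.4226).
Slope in that direction = a·(0.9063) + b·(-0.4226) = 1.20013.
Apparent dip = arctan|1.20013| = 50.2° (true dip is 52.1°, so apparent ≤ true as expected).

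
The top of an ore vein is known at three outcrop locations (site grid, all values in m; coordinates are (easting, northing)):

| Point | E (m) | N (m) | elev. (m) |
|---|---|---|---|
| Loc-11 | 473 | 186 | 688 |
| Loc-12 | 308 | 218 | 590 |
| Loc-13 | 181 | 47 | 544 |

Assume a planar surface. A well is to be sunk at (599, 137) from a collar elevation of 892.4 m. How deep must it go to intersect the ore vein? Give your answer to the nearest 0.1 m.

Let the plane be z = a·E + b·N + c.
Loc-12−Loc-11: −165a + 32b = −98;  Loc-13−Loc-11: −292a − 139b = −144.
Solving gives a = 0.56476, b = −0.15044.
Then c = 688 − a·473 − b·186 = 448.85.
At (599, 137): z_contact = 338.29 − 20.61 + 448.85 = 766.53 m.
Depth below ground = 892.4 − 766.53 = 125.9 m.

125.9 m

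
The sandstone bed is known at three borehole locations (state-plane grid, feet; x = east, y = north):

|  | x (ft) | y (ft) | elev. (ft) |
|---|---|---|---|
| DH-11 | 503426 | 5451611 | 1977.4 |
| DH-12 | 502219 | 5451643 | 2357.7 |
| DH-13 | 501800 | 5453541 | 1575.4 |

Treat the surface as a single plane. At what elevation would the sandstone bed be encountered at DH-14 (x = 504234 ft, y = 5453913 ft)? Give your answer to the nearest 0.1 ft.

Two edge vectors: DH-11→DH-12 = (-1207, 32, 380.3), DH-11→DH-13 = (-1626, 1930, -402).
Normal n = (DH-11→DH-12) × (DH-11→DH-13) = (-746843, -1103581.8, -2277478).
So ∂z/∂x = −n_x/n_z = −0.327925451 and ∂z/∂y = −n_y/n_z = −0.484563100.
Intercept c from DH-11: 1977.4 + 165086.20 + 2641649.53 = 2808713.12.
At (504234, 5453913): z = −165351.2 − 2642765.0 + 2808713.12 = 597.0 ft.

597.0 ft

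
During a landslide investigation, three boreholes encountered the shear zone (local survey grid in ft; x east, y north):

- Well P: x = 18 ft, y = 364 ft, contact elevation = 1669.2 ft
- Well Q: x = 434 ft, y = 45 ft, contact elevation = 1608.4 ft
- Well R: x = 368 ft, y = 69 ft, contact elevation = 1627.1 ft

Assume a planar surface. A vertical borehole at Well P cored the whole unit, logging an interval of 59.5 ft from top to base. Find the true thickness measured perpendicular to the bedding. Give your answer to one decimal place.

Let the plane be z = a·x + b·y + c.
Well Q−Well P: 416a − 319b = −60.8;  Well R−Well P: 350a − 295b = −42.1.
Solving gives a = −0.40706, b = −0.34023.
|∇z| = √(a²+b²) = 0.53052, so dip δ = arctan(0.53052) = 27.95°.
True thickness = vertical thickness × cos δ = 59.5 × cos 27.95° = 52.6 ft.

52.6 ft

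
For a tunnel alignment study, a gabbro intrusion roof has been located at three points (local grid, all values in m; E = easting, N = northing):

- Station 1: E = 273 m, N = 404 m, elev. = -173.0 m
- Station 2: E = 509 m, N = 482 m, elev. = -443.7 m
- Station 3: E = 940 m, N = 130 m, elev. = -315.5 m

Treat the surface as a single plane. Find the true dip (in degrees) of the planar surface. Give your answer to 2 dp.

55.52°

Let the plane be z = a·E + b·N + c.
Station 2−Station 1: 236a + 78b = −270.7;  Station 3−Station 1: 667a − 274b = −142.5.
Solving gives a = −0.73088, b = −1.25912.
Gradient magnitude |∇z| = √(a² + b²) = √(0.53419 + 1.58539) = 1.45588.
True dip = arctan(1.45588) = 55.52°, dipping toward NNE (azimuth ≈ 030°).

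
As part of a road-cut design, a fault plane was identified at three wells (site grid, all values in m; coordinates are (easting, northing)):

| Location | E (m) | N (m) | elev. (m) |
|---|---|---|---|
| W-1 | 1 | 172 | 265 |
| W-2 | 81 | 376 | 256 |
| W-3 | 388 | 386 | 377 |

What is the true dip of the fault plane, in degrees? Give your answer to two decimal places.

24.15°

Let the plane be z = a·E + b·N + c.
W-2−W-1: 80a + 204b = −9;  W-3−W-1: 387a + 214b = 112.
Solving gives a = 0.40069, b = −0.20125.
Gradient magnitude |∇z| = √(a² + b²) = √(0.16055 + 0.04050) = 0.44839.
True dip = arctan(0.44839) = 24.15°, dipping toward WNW (azimuth ≈ 297°).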